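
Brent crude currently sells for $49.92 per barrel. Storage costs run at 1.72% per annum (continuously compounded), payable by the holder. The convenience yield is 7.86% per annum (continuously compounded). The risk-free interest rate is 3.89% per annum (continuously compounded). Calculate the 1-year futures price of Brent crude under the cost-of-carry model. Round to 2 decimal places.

Net carry = r + u − y = 0.0389 + 0.0172 − 0.0786 = -0.0225
F = S·e^((r+u−y)T) = 49.92 · e^(-0.0225 × 12/12) = 49.92 · e^-0.022500
= 49.92 × 0.977751 = $48.81 per barrel

$48.81 per barrel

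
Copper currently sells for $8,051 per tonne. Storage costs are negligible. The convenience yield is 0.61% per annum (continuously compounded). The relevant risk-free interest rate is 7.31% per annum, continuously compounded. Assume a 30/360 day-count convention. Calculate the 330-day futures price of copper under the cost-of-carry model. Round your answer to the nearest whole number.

Net carry = r + u − y = 0.0731 + 0.0000 − 0.0061 = 0.0670
F = S·e^((r+u−y)T) = 8051 · e^(0.0670 × 330/360) = 8051 · e^0.061417
= 8051 × 1.063342 = $8,561 per tonne

$8,561 per tonne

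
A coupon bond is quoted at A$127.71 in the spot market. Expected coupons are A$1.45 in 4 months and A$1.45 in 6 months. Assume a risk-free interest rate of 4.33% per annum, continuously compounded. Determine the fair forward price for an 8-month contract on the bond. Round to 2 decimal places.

PV(coupons) I = 1.45·e^(−0.0433·4/12) + 1.45·e^(−0.0433·6/12)
I = 1.4292 + 1.4189 = 2.8481
F = (S − I)·e^(rT) = (127.71 − 2.8481) · e^(0.0433·8/12)
= 124.8619 · e^0.028867 = 124.8619 × 1.029288 = A$128.52

A$128.52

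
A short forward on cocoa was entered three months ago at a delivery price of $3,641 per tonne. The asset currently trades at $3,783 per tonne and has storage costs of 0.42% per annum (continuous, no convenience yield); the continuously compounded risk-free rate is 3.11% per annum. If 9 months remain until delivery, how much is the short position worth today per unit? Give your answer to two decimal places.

-$237.88 per tonne

Current fair forward for the remaining 9 months: F = S·e^((r + u)·T), (r + u) = 0.0311 + 0.0042 = 0.0353
F = 3783 · e^(0.0353 × 9/12) = 3783 × 1.02682858 = 3884.4925
Value of long forward = (F − K)·e^(−rT) = (3884.4925 − 3641) · e^(−0.0311·9/12)
= 243.4925 × 0.97694493 = 237.88
Short position value = −(long value) = -$237.88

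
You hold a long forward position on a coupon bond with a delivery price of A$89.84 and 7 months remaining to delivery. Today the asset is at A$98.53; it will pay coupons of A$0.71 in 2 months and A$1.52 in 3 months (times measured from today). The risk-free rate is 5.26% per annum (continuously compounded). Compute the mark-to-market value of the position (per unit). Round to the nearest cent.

PV(remaining coupons) I = 0.71·e^(−0.0526·2/12) + 1.52·e^(−0.0526·3/12) = 2.2039
Current forward F = (S − I)·e^(rT) = (98.53 − 2.2039)·e^(0.0526·7/12) = 96.3261 × 1.031159 = 99.3275
Value (long) = (F − K)·e^(−rT) = (99.3275 − 89.84) × 0.969783 = 9.2008
Value = A$9.20

A$9.20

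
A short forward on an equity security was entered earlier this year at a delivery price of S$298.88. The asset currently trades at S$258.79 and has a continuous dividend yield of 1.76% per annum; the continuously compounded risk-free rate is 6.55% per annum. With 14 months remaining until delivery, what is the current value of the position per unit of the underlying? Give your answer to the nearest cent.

S$23.36

Current fair forward for the remaining 14 months: F = S·e^((r − q)·T), (r − q) = 0.0655 − 0.0176 = 0.0479
F = 258.79 · e^(0.0479 × 14/12) = 258.79 × 1.057474 = 273.6637
Value of long forward = (F − K)·e^(−rT) = (273.6637 − 298.88) · e^(−0.0655·14/12)
= -25.2163 × 0.926430 = -23.36
Short position value = −(long value) = S$23.36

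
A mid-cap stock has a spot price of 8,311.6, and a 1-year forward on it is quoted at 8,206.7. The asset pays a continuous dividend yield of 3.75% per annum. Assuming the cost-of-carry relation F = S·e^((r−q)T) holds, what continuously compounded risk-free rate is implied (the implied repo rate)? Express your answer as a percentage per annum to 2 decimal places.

From F = S·e^((r−q)T): (r − q) = ln(F/S)/T
ln(8206.7/8311.6) = ln(0.987379) = -0.012701
(r − q) = -0.012701 / (1) = -0.012701
r = ln(F/S)/T + q = -0.012701 + 0.0375 = 0.024799
r = 2.48%

2.48%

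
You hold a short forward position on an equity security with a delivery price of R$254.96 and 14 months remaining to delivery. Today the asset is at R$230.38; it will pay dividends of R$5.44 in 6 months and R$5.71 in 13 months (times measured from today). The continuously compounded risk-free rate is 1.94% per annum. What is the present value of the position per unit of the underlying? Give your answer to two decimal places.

R$29.85

PV(remaining dividends) I = 5.44·e^(−0.0194·6/12) + 5.71·e^(−0.0194·13/12) = 10.9787
Current forward F = (S − I)·e^(rT) = (230.38 − 10.9787)·e^(0.0194·14/12) = 219.4013 × 1.022891 = 224.4236
Value (long) = (F − K)·e^(−rT) = (224.4236 − 254.96) × 0.977621 = -29.8530
Short position value = −(long value) = R$29.85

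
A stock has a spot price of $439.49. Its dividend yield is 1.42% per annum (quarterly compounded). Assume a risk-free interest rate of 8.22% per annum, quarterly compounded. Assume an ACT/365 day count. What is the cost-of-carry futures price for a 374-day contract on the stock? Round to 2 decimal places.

$470.81

F = S · (1+r/4)^(4T) / (1+q/4)^(4T)
= 439.49 × 1.086947 / 1.014630 = 439.49 × 1.071274
F = $470.81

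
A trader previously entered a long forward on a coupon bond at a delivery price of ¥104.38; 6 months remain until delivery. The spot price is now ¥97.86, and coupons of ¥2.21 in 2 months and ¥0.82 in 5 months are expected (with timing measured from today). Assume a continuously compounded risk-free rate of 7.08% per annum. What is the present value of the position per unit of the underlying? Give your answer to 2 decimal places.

PV(remaining coupons) I = 2.21·e^(−0.0708·2/12) + 0.82·e^(−0.0708·5/12) = 2.9802
Current forward F = (S − I)·e^(rT) = (97.86 − 2.9802)·e^(0.0708·6/12) = 94.8798 × 1.036034 = 98.2987
Value (long) = (F − K)·e^(−rT) = (98.2987 − 104.38) × 0.965219 = -5.8698
Value = -¥5.87

-¥5.87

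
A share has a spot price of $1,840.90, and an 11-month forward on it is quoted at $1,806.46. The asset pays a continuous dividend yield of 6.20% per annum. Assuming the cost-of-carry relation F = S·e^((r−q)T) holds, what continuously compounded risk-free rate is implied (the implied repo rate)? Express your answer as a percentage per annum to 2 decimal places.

4.14%

From F = S·e^((r−q)T): (r − q) = ln(F/S)/T
ln(1806.46/1840.90) = ln(0.981292) = -0.018885
(r − q) = -0.018885 / (11/12) = -0.020602
r = ln(F/S)/T + q = -0.020602 + 0.0620 = 0.041398
r = 4.14%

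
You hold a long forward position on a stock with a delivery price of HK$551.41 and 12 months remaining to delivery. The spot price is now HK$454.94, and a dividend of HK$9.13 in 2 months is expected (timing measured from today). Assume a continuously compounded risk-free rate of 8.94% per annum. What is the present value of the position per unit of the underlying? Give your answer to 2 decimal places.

PV(remaining dividends) I = 9.13·e^(−0.0894·2/12) = 8.9950
Current forward F = (S − I)·e^(rT) = (454.94 − 8.9950)·e^(0.0894·12/12) = 445.9450 × 1.093518 = 487.6489
Value (long) = (F − K)·e^(−rT) = (487.6489 − 551.41) × 0.914480 = -58.3083
Value = -HK$58.31

-HK$58.31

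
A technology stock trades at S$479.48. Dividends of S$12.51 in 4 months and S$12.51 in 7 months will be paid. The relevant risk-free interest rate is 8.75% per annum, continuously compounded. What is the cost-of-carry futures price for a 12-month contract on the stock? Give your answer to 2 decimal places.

S$497.09

PV(dividends) I = 12.51·e^(−0.0875·4/12) + 12.51·e^(−0.0875·7/12)
I = 12.1504 + 11.8875 = 24.0379
F = (S − I)·e^(rT) = (479.48 − 24.0379) · e^(0.0875·12/12)
= 455.4421 · e^0.087500 = 455.4421 × 1.091442 = S$497.09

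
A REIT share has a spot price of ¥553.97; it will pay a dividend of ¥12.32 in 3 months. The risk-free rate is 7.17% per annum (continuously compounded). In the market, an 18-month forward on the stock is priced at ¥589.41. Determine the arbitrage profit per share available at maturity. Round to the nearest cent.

¥13.99 per share

PV(dividends) I = 12.32·e^(−0.0717·3/12) = 12.1011
Fair forward F* = (S − I)·e^(rT) = (553.97 − 12.1011)·e^0.107550 = 541.8689 × 1.113547 = 603.3965
Market ¥589.41 < fair 603.3965: forward underpriced → reverse cash-and-carry (short the stock, invest proceeds at r, pay the dividends, go long the forward).
Profit at T = |F_mkt − F*| = |589.41 − 603.3965| = ¥13.99 per share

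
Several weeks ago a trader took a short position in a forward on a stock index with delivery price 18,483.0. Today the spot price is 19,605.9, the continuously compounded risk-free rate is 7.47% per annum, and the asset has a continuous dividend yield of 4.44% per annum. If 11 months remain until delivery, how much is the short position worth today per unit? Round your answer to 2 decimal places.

Current fair forward for the remaining 11 months: F = S·e^((r − q)·T), (r − q) = 0.0747 − 0.0444 = 0.0303
F = 19605.9 · e^(0.0303 × 11/12) = 19605.9 × 1.02816432 = 20158.0868
Value of long forward = (F − K)·e^(−rT) = (20158.0868 − 18483.0) · e^(−0.0747·11/12)
= 1675.0868 × 0.93381681 = 1564.22
Short position value = −(long value) = -1564.22

-1564.22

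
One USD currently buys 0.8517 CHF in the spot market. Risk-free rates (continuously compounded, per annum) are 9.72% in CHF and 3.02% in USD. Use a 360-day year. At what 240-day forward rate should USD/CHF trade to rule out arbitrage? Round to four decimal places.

F = S·e^((r_CHF − r_USD)T) = 0.8517 · e^((0.0972 − 0.0302) × 240/360)
= 0.8517 · e^0.044667 = 0.8517 × 1.045680
F = 0.8906 CHF per USD

0.8906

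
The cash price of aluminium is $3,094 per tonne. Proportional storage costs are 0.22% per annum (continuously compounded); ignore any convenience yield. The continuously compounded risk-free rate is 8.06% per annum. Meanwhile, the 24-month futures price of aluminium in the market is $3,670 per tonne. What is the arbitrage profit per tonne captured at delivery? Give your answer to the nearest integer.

Fair futures: F* = S·e^(carry·T), with carry = (r + u) = 0.0806 + 0.0022 = 0.0828
F* = 3094 · e^(0.0828 × 24/12) = 3094 · e^0.165600 = 3094 × 1.180101 = $3651.2325
Market $3670 > fair $3651.2325: forward overpriced → cash-and-carry (buy spot, short the forward).
At maturity, profit = |F_mkt − F*| = |3670 − 3651.2325| = $19 per tonne

$19 per tonne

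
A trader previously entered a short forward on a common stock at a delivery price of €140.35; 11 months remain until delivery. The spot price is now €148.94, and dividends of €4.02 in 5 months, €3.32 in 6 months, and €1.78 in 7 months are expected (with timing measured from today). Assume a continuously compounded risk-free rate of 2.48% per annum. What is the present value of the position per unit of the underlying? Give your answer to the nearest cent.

PV(remaining dividends) I = 4.02·e^(−0.0248·5/12) + 3.32·e^(−0.0248·6/12) + 1.78·e^(−0.0248·7/12) = 9.0122
Current forward F = (S − I)·e^(rT) = (148.94 − 9.0122)·e^(0.0248·11/12) = 139.9278 × 1.022994 = 143.1453
Value (long) = (F − K)·e^(−rT) = (143.1453 − 140.35) × 0.977523 = 2.7325
Short position value = −(long value) = -€2.73

-€2.73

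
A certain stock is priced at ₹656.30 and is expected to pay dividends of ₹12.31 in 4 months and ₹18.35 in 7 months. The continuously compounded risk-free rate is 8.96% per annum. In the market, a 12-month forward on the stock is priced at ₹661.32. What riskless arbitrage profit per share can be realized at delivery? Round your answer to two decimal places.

PV(dividends) I = 12.31·e^(−0.0896·4/12) + 18.35·e^(−0.0896·7/12) = 29.3633
Fair forward F* = (S − I)·e^(rT) = (656.30 − 29.3633)·e^0.089600 = 626.9367 × 1.093737 = 685.7039
Market ₹661.32 < fair 685.7039: forward underpriced → reverse cash-and-carry (short the stock, invest proceeds at r, pay the dividends, go long the forward).
Profit at T = |F_mkt − F*| = |661.32 − 685.7039| = ₹24.38 per share

₹24.38 per share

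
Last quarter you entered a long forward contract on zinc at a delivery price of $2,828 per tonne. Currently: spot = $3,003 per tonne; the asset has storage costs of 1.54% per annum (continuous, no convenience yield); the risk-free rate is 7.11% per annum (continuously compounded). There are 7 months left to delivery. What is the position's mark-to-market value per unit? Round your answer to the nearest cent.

$316.99 per tonne

Current fair forward for the remaining 7 months: F = S·e^((r + u)·T), (r + u) = 0.0711 + 0.0154 = 0.0865
F = 3003 · e^(0.0865 × 7/12) = 3003 × 1.05175304 = 3158.4144
Value of long forward = (F − K)·e^(−rT) = (3158.4144 − 2828) · e^(−0.0711·7/12)
= 330.4144 × 0.95937332 = 316.99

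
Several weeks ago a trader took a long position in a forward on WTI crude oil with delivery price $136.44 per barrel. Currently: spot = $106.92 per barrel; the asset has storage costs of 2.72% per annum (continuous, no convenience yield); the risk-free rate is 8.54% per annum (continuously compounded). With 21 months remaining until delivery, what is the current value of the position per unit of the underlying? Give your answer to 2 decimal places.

Current fair forward for the remaining 21 months: F = S·e^((r + u)·T), (r + u) = 0.0854 + 0.0272 = 0.1126
F = 106.92 · e^(0.1126 × 21/12) = 106.92 × 1.217805 = 130.2077
Value of long forward = (F − K)·e^(−rT) = (130.2077 − 136.44) · e^(−0.0854·21/12)
= -6.2323 × 0.861181 = -5.37

-$5.37 per barrel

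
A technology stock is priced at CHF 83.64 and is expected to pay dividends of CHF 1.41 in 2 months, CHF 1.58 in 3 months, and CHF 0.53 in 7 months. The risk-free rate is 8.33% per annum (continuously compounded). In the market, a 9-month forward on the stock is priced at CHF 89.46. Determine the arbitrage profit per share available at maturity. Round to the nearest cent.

CHF 4.09 per share

PV(dividends) I = 1.41·e^(−0.0833·2/12) + 1.58·e^(−0.0833·3/12) + 0.53·e^(−0.0833·7/12) = 3.4429
Fair forward F* = (S − I)·e^(rT) = (83.64 − 3.4429)·e^0.062475 = 80.1971 × 1.064468 = 85.3672
Market CHF 89.46 > fair 85.3672: forward overpriced → cash-and-carry (borrow at r, buy the stock and collect the dividends, short the forward).
Profit at T = |F_mkt − F*| = |89.46 − 85.3672| = CHF 4.09 per share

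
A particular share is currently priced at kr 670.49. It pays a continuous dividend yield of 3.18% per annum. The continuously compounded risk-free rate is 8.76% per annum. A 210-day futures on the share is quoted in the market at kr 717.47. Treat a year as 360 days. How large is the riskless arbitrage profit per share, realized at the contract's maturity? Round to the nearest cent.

Fair futures: F* = S·e^(carry·T), with carry = (r − q) = 0.0876 − 0.0318 = 0.0558
F* = 670.49 · e^(0.0558 × 210/360) = 670.49 · e^0.032550 = 670.49 × 1.033086 = kr 692.6738
Market kr 717.47 > fair kr 692.6738: forward overpriced → cash-and-carry (buy spot, short the forward).
At maturity, profit = |F_mkt − F*| = |717.47 − 692.6738| = kr 24.80 per share

kr 24.80 per share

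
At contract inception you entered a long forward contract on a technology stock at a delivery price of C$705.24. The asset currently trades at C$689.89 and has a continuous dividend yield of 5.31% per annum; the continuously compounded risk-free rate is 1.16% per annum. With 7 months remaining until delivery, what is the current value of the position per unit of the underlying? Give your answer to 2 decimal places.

Current fair forward for the remaining 7 months: F = S·e^((r − q)·T), (r − q) = 0.0116 − 0.0531 = -0.0415
F = 689.89 · e^(-0.0415 × 7/12) = 689.89 × 0.976082 = 673.3892
Value of long forward = (F − K)·e^(−rT) = (673.3892 − 705.24) · e^(−0.0116·7/12)
= -31.8508 × 0.993256 = -31.64

-C$31.64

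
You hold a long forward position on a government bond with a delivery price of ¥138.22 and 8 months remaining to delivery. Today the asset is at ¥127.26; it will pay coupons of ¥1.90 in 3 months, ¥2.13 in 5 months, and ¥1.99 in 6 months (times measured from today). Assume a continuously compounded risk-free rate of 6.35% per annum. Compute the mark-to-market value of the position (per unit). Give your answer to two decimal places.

PV(remaining coupons) I = 1.90·e^(−0.0635·3/12) + 2.13·e^(−0.0635·5/12) + 1.99·e^(−0.0635·6/12) = 5.8723
Current forward F = (S − I)·e^(rT) = (127.26 − 5.8723)·e^(0.0635·8/12) = 121.3877 × 1.043242 = 126.6367
Value (long) = (F − K)·e^(−rT) = (126.6367 − 138.22) × 0.958550 = -11.1032
Value = -¥11.10

-¥11.10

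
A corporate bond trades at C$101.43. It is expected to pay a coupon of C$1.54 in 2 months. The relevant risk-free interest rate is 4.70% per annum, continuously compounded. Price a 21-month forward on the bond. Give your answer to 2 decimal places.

C$108.47

PV(coupons) I = 1.54·e^(−0.0470·2/12)
I = 1.5280
F = (S − I)·e^(rT) = (101.43 − 1.5280) · e^(0.0470·21/12)
= 99.9020 · e^0.082250 = 99.9020 × 1.085727 = C$108.47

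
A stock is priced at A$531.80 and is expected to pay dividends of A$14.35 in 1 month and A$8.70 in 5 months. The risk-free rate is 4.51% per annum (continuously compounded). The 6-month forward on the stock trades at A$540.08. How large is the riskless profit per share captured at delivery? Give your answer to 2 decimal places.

A$19.51 per share

PV(dividends) I = 14.35·e^(−0.0451·1/12) + 8.70·e^(−0.0451·5/12) = 22.8342
Fair forward F* = (S − I)·e^(rT) = (531.80 − 22.8342)·e^0.022550 = 508.9658 × 1.022806 = 520.5733
Market A$540.08 > fair 520.5733: forward overpriced → cash-and-carry (borrow at r, buy the stock and collect the dividends, short the forward).
Profit at T = |F_mkt − F*| = |540.08 − 520.5733| = A$19.51 per share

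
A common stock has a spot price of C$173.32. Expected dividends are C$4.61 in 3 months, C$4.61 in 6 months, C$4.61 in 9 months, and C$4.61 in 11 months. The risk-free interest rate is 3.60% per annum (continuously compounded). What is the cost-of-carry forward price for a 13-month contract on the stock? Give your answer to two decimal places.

C$161.45

PV(dividends) I = 4.61·e^(−0.0360·3/12) + 4.61·e^(−0.0360·6/12) + 4.61·e^(−0.0360·9/12) + 4.61·e^(−0.0360·11/12)
I = 4.5687 + 4.5278 + 4.4872 + 4.4604 = 18.0441
F = (S − I)·e^(rT) = (173.32 − 18.0441) · e^(0.0360·13/12)
= 155.2759 · e^0.039000 = 155.2759 × 1.039770 = C$161.45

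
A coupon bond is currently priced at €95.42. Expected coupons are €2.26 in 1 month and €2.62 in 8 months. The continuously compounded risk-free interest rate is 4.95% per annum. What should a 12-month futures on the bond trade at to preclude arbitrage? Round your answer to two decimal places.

PV(coupons) I = 2.26·e^(−0.0495·1/12) + 2.62·e^(−0.0495·8/12)
I = 2.2507 + 2.5350 = 4.7857
F = (S − I)·e^(rT) = (95.42 − 4.7857) · e^(0.0495·12/12)
= 90.6343 · e^0.049500 = 90.6343 × 1.050746 = €95.23

€95.23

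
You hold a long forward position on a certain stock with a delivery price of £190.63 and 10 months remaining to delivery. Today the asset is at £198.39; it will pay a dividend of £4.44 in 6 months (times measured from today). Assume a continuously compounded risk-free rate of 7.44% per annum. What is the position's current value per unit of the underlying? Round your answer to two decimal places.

PV(remaining dividends) I = 4.44·e^(−0.0744·6/12) = 4.2779
Current forward F = (S − I)·e^(rT) = (198.39 − 4.2779)·e^(0.0744·10/12) = 194.1121 × 1.063962 = 206.5279
Value (long) = (F − K)·e^(−rT) = (206.5279 − 190.63) × 0.939883 = 14.9422
Value = £14.94

£14.94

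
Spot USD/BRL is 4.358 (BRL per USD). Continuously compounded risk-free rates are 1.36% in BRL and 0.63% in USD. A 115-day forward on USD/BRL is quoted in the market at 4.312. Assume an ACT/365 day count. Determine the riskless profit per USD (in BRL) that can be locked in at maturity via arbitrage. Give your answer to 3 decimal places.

Fair forward: F* = S·e^(carry·T), with carry = (r_BRL − r_USD) = 0.0136 − 0.0063 = 0.0073
F* = 4.358 · e^(0.0073 × 115/365) = 4.358 · e^0.002300 = 4.358 × 1.002303 = 4.3680
Market 4.312 < fair 4.3680: forward underpriced → reverse cash-and-carry (short spot, go long the forward).
At maturity, profit = |F_mkt − F*| = |4.312 − 4.3680| = 0.056 per USD (in BRL)

0.056 per USD (in BRL)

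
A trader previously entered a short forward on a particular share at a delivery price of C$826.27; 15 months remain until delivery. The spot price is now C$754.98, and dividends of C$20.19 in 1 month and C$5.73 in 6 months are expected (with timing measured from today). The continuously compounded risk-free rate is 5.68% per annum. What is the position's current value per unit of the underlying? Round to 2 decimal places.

PV(remaining dividends) I = 20.19·e^(−0.0568·1/12) + 5.73·e^(−0.0568·6/12) = 25.6642
Current forward F = (S − I)·e^(rT) = (754.98 − 25.6642)·e^(0.0568·15/12) = 729.3158 × 1.073581 = 782.9796
Value (long) = (F − K)·e^(−rT) = (782.9796 − 826.27) × 0.931462 = -40.3234
Short position value = −(long value) = C$40.32

C$40.32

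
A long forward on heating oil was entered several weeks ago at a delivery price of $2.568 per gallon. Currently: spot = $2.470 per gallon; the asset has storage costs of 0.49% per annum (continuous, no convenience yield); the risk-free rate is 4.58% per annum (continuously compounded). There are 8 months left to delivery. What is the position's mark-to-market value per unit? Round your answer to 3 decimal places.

-$0.013 per gallon

Current fair forward for the remaining 8 months: F = S·e^((r + u)·T), (r + u) = 0.0458 + 0.0049 = 0.0507
F = 2.470 · e^(0.0507 × 8/12) = 2.470 × 1.034378 = 2.5549
Value of long forward = (F − K)·e^(−rT) = (2.5549 − 2.568) · e^(−0.0458·8/12)
= -0.0131 × 0.969928 = -0.013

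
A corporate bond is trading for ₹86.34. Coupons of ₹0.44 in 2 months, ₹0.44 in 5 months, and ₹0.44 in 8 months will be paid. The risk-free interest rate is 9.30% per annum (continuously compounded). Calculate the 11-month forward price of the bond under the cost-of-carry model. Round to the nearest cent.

₹92.64

PV(coupons) I = 0.44·e^(−0.0930·2/12) + 0.44·e^(−0.0930·5/12) + 0.44·e^(−0.0930·8/12)
I = 0.4332 + 0.4233 + 0.4135 = 1.2700
F = (S − I)·e^(rT) = (86.34 − 1.2700) · e^(0.0930·11/12)
= 85.0700 · e^0.085250 = 85.0700 × 1.088989 = ₹92.64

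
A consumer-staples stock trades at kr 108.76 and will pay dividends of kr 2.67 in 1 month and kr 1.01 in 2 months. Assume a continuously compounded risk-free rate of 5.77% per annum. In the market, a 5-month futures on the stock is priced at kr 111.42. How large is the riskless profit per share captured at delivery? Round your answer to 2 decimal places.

kr 3.76 per share

PV(dividends) I = 2.67·e^(−0.0577·1/12) + 1.01·e^(−0.0577·2/12) = 3.6575
Fair futures F* = (S − I)·e^(rT) = (108.76 − 3.6575)·e^0.024042 = 105.1025 × 1.024333 = 107.6600
Market kr 111.42 > fair 107.6600: forward overpriced → cash-and-carry (borrow at r, buy the stock and collect the dividends, short the forward).
Profit at T = |F_mkt − F*| = |111.42 − 107.6600| = kr 3.76 per share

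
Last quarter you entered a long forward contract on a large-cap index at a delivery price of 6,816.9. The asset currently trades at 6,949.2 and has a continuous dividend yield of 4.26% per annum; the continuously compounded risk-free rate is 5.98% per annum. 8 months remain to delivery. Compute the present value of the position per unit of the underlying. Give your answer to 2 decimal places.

Current fair forward for the remaining 8 months: F = S·e^((r − q)·T), (r − q) = 0.0598 − 0.0426 = 0.0172
F = 6949.2 · e^(0.0172 × 8/12) = 6949.2 × 1.01153266 = 7029.3428
Value of long forward = (F − K)·e^(−rT) = (7029.3428 − 6816.9) · e^(−0.0598·8/12)
= 212.4428 × 0.96091755 = 204.14

204.14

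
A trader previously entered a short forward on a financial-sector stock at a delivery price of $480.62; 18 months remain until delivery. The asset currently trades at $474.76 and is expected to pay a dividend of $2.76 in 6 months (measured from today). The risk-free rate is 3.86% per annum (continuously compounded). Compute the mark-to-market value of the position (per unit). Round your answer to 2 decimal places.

PV(remaining dividends) I = 2.76·e^(−0.0386·6/12) = 2.7072
Current forward F = (S − I)·e^(rT) = (474.76 − 2.7072)·e^(0.0386·18/12) = 472.0528 × 1.059609 = 500.1914
Value (long) = (F − K)·e^(−rT) = (500.1914 − 480.62) × 0.943744 = 18.4704
Short position value = −(long value) = -$18.47

-$18.47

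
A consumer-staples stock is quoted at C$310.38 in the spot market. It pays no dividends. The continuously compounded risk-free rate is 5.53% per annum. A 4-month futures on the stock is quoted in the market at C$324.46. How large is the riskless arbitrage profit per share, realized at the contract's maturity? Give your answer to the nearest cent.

Fair futures: F* = S·e^(carry·T), with carry = r = 0.0553
F* = 310.38 · e^(0.0553 × 4/12) = 310.38 · e^0.018433 = 310.38 × 1.018604 = C$316.1543
Market C$324.46 > fair C$316.1543: forward overpriced → cash-and-carry (buy spot, short the forward).
At maturity, profit = |F_mkt − F*| = |324.46 − 316.1543| = C$8.31 per share

C$8.31 per share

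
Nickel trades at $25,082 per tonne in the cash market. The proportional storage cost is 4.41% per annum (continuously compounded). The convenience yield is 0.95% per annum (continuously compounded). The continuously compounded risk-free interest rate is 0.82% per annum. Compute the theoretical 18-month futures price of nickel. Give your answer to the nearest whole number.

$26,745 per tonne

Net carry = r + u − y = 0.0082 + 0.0441 − 0.0095 = 0.0428
F = S·e^((r+u−y)T) = 25082 · e^(0.0428 × 18/12) = 25082 · e^0.064200
= 25082 × 1.066306 = $26,745 per tonne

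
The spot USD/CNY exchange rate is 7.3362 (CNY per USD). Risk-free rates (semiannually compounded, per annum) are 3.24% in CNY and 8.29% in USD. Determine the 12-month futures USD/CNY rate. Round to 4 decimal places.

6.9848

By covered interest parity, F = S · (1+r_CNY/2)^(2T) / (1+r_USD/2)^(2T)
= 7.3362 × 1.032662 / 1.084618 = 7.3362 × 0.952097
F = 6.9848 CNY per USD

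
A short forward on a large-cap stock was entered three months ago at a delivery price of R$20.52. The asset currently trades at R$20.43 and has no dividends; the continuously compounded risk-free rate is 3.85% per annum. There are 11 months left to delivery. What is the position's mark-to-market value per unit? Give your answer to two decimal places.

-R$0.62

Current fair forward for the remaining 11 months: F = S·e^(r·T), r = 0.0385
F = 20.43 · e^(0.0385 × 11/12) = 20.43 × 1.035922 = 21.1639
Value of long forward = (F − K)·e^(−rT) = (21.1639 − 20.52) · e^(−0.0385·11/12)
= 0.6439 × 0.965324 = 0.62
Short position value = −(long value) = -R$0.62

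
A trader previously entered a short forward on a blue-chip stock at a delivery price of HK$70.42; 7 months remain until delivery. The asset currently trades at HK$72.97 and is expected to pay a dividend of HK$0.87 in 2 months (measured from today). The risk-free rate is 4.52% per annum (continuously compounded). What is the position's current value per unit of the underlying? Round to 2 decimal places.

-HK$3.52

PV(remaining dividends) I = 0.87·e^(−0.0452·2/12) = 0.8635
Current forward F = (S − I)·e^(rT) = (72.97 − 0.8635)·e^(0.0452·7/12) = 72.1065 × 1.026717 = 74.0330
Value (long) = (F − K)·e^(−rT) = (74.0330 − 70.42) × 0.973978 = 3.5190
Short position value = −(long value) = -HK$3.52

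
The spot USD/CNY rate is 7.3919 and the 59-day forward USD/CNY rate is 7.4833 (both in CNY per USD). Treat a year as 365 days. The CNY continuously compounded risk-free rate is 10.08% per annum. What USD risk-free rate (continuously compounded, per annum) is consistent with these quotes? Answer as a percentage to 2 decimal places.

2.48%

F = S·e^((r_CNY − r_USD)T) ⇒ r_USD = r_CNY − ln(F/S)/T
ln(7.4833/7.3919) = 0.012289; /(59/365) = 0.076025
r_USD = 0.1008 − 0.076025 = 0.024775
r_USD = 2.48%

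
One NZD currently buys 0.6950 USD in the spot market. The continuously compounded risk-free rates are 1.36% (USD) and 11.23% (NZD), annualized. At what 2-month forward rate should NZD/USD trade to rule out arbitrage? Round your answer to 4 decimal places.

0.6837

F = S·e^((r_USD − r_NZD)T) = 0.6950 · e^((0.0136 − 0.1123) × 2/12)
= 0.6950 · e^-0.016450 = 0.6950 × 0.983685
F = 0.6837 USD per NZD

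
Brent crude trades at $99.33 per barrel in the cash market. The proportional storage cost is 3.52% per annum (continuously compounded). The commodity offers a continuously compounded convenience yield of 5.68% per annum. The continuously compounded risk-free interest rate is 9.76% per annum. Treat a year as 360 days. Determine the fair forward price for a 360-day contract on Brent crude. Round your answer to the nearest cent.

Net carry = r + u − y = 0.0976 + 0.0352 − 0.0568 = 0.0760
F = S·e^((r+u−y)T) = 99.33 · e^(0.0760 × 360/360) = 99.33 · e^0.076000
= 99.33 × 1.078963 = $107.17 per barrel

$107.17 per barrel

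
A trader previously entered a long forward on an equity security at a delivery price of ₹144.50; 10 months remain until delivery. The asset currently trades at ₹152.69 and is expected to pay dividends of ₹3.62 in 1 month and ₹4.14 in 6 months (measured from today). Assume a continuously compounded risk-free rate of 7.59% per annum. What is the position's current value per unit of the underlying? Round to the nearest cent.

PV(remaining dividends) I = 3.62·e^(−0.0759·1/12) + 4.14·e^(−0.0759·6/12) = 7.5830
Current forward F = (S − I)·e^(rT) = (152.69 − 7.5830)·e^(0.0759·10/12) = 145.1070 × 1.065293 = 154.5815
Value (long) = (F − K)·e^(−rT) = (154.5815 − 144.50) × 0.938709 = 9.4636
Value = ₹9.46

₹9.46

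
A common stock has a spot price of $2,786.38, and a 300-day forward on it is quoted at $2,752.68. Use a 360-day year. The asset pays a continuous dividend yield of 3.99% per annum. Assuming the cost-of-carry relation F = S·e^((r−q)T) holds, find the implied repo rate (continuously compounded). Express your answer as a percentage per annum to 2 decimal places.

From F = S·e^((r−q)T): (r − q) = ln(F/S)/T
ln(2752.68/2786.38) = ln(0.987905) = -0.012169
(r − q) = -0.012169 / (300/360) = -0.014603
r = ln(F/S)/T + q = -0.014603 + 0.0399 = 0.025297
r = 2.53%

2.53%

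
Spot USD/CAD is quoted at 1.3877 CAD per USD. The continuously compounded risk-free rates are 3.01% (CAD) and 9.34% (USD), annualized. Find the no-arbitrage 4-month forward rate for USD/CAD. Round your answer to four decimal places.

F = S·e^((r_CAD − r_USD)T) = 1.3877 · e^((0.0301 − 0.0934) × 4/12)
= 1.3877 · e^-0.021100 = 1.3877 × 0.979121
F = 1.3587 CAD per USD

1.3587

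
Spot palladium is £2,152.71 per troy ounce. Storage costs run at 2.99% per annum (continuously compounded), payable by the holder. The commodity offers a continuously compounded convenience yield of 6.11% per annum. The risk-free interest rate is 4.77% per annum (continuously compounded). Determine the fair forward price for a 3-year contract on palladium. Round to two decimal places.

Net carry = r + u − y = 0.0477 + 0.0299 − 0.0611 = 0.0165
F = S·e^((r+u−y)T) = 2152.71 · e^(0.0165 × 3) = 2152.71 · e^0.04950000
= 2152.71 × 1.05074559 = £2,261.95 per troy ounce

£2,261.95 per troy ounce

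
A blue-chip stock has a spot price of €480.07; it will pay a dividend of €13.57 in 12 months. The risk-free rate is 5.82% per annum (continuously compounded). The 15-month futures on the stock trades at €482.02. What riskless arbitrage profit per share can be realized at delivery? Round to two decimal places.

PV(dividends) I = 13.57·e^(−0.0582·12/12) = 12.8028
Fair futures F* = (S − I)·e^(rT) = (480.07 − 12.8028)·e^0.072750 = 467.2672 × 1.075462 = 502.5281
Market €482.02 < fair 502.5281: forward underpriced → reverse cash-and-carry (short the stock, invest proceeds at r, pay the dividends, go long the forward).
Profit at T = |F_mkt − F*| = |482.02 − 502.5281| = €20.51 per share

€20.51 per share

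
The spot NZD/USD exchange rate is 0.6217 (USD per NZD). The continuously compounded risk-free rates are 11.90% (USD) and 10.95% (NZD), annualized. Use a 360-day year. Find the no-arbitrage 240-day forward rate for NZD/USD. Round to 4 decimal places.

F = S·e^((r_USD − r_NZD)T) = 0.6217 · e^((0.1190 − 0.1095) × 240/360)
= 0.6217 · e^0.006333 = 0.6217 × 1.006353
F = 0.6256 USD per NZD

0.6256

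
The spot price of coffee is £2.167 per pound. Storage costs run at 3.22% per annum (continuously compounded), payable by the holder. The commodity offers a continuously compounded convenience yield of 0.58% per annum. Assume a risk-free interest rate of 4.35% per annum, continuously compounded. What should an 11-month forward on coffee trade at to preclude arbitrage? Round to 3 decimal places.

Net carry = r + u − y = 0.0435 + 0.0322 − 0.0058 = 0.0699
F = S·e^((r+u−y)T) = 2.167 · e^(0.0699 × 11/12) = 2.167 · e^0.064075
= 2.167 × 1.066172 = £2.310 per pound

£2.310 per pound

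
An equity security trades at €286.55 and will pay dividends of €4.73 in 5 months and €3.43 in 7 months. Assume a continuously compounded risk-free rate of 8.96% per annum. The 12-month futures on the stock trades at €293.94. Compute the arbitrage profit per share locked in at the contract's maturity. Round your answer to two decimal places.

PV(dividends) I = 4.73·e^(−0.0896·5/12) + 3.43·e^(−0.0896·7/12) = 7.8120
Fair futures F* = (S − I)·e^(rT) = (286.55 − 7.8120)·e^0.089600 = 278.7380 × 1.093737 = 304.8661
Market €293.94 < fair 304.8661: forward underpriced → reverse cash-and-carry (short the stock, invest proceeds at r, pay the dividends, go long the forward).
Profit at T = |F_mkt − F*| = |293.94 − 304.8661| = €10.93 per share

€10.93 per share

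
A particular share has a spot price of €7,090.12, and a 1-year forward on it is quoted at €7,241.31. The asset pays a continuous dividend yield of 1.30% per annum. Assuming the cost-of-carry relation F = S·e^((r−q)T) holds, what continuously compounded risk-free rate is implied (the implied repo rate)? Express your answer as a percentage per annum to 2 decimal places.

From F = S·e^((r−q)T): (r − q) = ln(F/S)/T
ln(7241.31/7090.12) = ln(1.021324) = 0.021100
(r − q) = 0.021100 / (12/12) = 0.021100
r = ln(F/S)/T + q = 0.021100 + 0.0130 = 0.034100
r = 3.41%

3.41%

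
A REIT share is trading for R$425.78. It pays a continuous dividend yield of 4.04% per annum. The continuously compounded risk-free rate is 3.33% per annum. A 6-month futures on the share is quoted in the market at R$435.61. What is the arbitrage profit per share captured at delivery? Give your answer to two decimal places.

Fair futures: F* = S·e^(carry·T), with carry = (r − q) = 0.0333 − 0.0404 = -0.0071
F* = 425.78 · e^(-0.0071 × 6/12) = 425.78 · e^-0.003550 = 425.78 × 0.996456 = R$424.2710
Market R$435.61 > fair R$424.2710: forward overpriced → cash-and-carry (buy spot, short the forward).
At maturity, profit = |F_mkt − F*| = |435.61 − 424.2710| = R$11.34 per share

R$11.34 per share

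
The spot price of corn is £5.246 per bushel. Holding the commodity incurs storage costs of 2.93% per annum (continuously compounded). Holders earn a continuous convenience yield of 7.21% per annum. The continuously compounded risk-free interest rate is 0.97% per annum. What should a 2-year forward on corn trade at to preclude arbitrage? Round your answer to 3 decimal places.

£4.910 per bushel

Net carry = r + u − y = 0.0097 + 0.0293 − 0.0721 = -0.0331
F = S·e^((r+u−y)T) = 5.246 · e^(-0.0331 × 2) = 5.246 · e^-0.066200
= 5.246 × 0.935944 = £4.910 per bushel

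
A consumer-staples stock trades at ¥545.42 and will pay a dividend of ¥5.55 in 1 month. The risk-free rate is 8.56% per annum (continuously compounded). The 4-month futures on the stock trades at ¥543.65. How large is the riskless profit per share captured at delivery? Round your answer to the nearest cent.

¥11.89 per share

PV(dividends) I = 5.55·e^(−0.0856·1/12) = 5.5106
Fair futures F* = (S − I)·e^(rT) = (545.42 − 5.5106)·e^0.028533 = 539.9094 × 1.028944 = 555.5365
Market ¥543.65 < fair 555.5365: forward underpriced → reverse cash-and-carry (short the stock, invest proceeds at r, pay the dividends, go long the forward).
Profit at T = |F_mkt − F*| = |543.65 − 555.5365| = ¥11.89 per share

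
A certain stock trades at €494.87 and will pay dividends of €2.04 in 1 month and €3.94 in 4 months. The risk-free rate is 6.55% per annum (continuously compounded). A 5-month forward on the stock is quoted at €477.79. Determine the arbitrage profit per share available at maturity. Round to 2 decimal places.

PV(dividends) I = 2.04·e^(−0.0655·1/12) + 3.94·e^(−0.0655·4/12) = 5.8838
Fair forward F* = (S − I)·e^(rT) = (494.87 − 5.8838)·e^0.027292 = 488.9862 × 1.027668 = 502.5155
Market €477.79 < fair 502.5155: forward underpriced → reverse cash-and-carry (short the stock, invest proceeds at r, pay the dividends, go long the forward).
Profit at T = |F_mkt − F*| = |477.79 − 502.5155| = €24.73 per share

€24.73 per share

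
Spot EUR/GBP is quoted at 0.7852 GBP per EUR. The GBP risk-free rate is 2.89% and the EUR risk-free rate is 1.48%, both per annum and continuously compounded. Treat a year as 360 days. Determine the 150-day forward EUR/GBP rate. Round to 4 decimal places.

F = S·e^((r_GBP − r_EUR)T) = 0.7852 · e^((0.0289 − 0.0148) × 150/360)
= 0.7852 · e^0.005875 = 0.7852 × 1.005892
F = 0.7898 GBP per EUR

0.7898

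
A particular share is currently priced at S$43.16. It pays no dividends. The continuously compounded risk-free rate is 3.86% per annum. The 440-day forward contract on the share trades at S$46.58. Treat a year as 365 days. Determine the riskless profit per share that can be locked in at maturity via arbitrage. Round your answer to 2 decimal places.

Fair forward: F* = S·e^(carry·T), with carry = r = 0.0386
F* = 43.16 · e^(0.0386 × 440/365) = 43.16 · e^0.046532 = 43.16 × 1.047632 = S$45.2158
Market S$46.58 > fair S$45.2158: forward overpriced → cash-and-carry (buy spot, short the forward).
At maturity, profit = |F_mkt − F*| = |46.58 − 45.2158| = S$1.36 per share

S$1.36 per share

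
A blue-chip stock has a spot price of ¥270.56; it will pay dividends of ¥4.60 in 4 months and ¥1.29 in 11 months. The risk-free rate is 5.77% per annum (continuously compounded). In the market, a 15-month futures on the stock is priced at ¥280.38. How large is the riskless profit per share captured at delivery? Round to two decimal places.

PV(dividends) I = 4.60·e^(−0.0577·4/12) + 1.29·e^(−0.0577·11/12) = 5.7359
Fair futures F* = (S − I)·e^(rT) = (270.56 − 5.7359)·e^0.072125 = 264.8241 × 1.074790 = 284.6303
Market ¥280.38 < fair 284.6303: forward underpriced → reverse cash-and-carry (short the stock, invest proceeds at r, pay the dividends, go long the forward).
Profit at T = |F_mkt − F*| = |280.38 − 284.6303| = ¥4.25 per share

¥4.25 per share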